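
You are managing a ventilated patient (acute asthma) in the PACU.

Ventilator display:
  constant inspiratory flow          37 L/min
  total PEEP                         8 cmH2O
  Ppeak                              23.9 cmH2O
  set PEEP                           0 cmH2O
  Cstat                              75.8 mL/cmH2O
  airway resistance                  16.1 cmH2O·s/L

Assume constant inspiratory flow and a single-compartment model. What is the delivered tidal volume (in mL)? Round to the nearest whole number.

453

Flow: 37 L/min ÷ 60 = 0.6167 L/s.
Total PEEP = 8 cmH2O (set 0 + intrinsic 8); this is the baseline alveolar pressure.
Equation of motion (constant flow): PIP = Vt/C + R·V̇ + PEEP.
Vt/C = PIP − R·V̇ − PEEP = 23.9 − 9.929 − 8 = 5.971 cmH2O.
Vt = C × 5.971 = 75.8 × 5.971 = 452.6 mL.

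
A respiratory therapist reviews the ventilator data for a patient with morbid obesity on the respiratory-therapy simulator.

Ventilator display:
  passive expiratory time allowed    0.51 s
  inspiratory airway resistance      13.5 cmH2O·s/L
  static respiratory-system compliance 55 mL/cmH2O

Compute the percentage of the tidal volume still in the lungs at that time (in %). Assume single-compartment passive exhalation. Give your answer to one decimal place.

50.3

τ = R × C = 13.5 × 55 mL/cmH2O = 13.5 × 0.055 L/cmH2O = 0.7425 s.
Passive exhalation: V(t)/V₀ = e^(−t/τ) = e^(−0.51/0.7425) = 0.5031.
Fraction remaining = 0.5031 → 50.31%.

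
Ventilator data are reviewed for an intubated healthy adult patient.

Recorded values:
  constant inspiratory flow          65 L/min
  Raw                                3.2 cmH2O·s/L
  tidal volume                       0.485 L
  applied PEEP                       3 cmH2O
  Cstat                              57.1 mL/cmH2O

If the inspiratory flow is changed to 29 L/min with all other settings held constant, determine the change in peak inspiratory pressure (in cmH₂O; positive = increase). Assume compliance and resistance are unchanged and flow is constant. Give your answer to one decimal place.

Flow: 65 L/min ÷ 60 = 1.0833 L/s.
New flow: 29 L/min ÷ 60 = 0.4833 L/s.
PIP = Vt/C + R·V̇ + PEEP (constant-flow equation of motion).
Only the resistive term changes: ΔPIP = R × ΔV̇ = 3.2 × (0.4833 − 1.0833) = 3.2 × -0.6 = -1.92 cmH2O.

-1.9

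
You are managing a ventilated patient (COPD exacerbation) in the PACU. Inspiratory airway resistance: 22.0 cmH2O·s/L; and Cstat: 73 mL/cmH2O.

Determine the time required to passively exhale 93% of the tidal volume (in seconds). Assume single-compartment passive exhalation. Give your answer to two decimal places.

τ = R × C = 22.0 × 73 mL/cmH2O = 22.0 × 0.073 L/cmH2O = 1.606 s.
Exhaled fraction f = 1 − e^(−t/τ) → t = −τ·ln(1 − f) = −1.606·ln(0.07) = 4.271 s.

4.27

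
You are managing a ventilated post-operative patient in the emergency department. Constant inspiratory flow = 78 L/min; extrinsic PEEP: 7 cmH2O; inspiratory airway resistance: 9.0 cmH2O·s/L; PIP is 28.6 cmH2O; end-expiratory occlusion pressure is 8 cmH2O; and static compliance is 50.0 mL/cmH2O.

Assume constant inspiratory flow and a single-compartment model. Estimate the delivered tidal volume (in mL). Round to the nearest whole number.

445

Flow: 78 L/min ÷ 60 = 1.3 L/s.
Total PEEP = 8 cmH2O (set 7 + intrinsic 1); this is the baseline alveolar pressure.
Equation of motion (constant flow): PIP = Vt/C + R·V̇ + PEEP.
Vt/C = PIP − R·V̇ − PEEP = 28.6 − 11.7 − 8 = 8.9 cmH2O.
Vt = C × 8.9 = 50.0 × 8.9 = 445.0 mL.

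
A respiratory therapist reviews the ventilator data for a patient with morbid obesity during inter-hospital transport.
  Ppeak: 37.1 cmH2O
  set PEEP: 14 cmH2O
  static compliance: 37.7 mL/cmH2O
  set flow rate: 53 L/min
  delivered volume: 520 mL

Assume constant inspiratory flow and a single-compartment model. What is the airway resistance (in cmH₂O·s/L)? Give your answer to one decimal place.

Flow: 53 L/min ÷ 60 = 0.8833 L/s.
Equation of motion (constant flow): PIP = Vt/C + R·V̇ + PEEP.
R·V̇ = PIP − Vt/C − PEEP = 37.1 − 520/37.7 − 14 = 37.1 − 13.793 − 14 = 9.307 cmH2O.
R = 9.307 / 0.8833 = 10.537 cmH2O·s/L.

10.5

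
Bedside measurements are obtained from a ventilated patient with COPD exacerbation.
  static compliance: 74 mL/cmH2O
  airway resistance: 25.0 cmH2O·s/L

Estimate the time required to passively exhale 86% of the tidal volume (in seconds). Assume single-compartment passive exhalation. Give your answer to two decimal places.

τ = R × C = 25.0 × 74 mL/cmH2O = 25.0 × 0.074 L/cmH2O = 1.85 s.
Exhaled fraction f = 1 − e^(−t/τ) → t = −τ·ln(1 − f) = −1.85·ln(0.14) = 3.637 s.

3.64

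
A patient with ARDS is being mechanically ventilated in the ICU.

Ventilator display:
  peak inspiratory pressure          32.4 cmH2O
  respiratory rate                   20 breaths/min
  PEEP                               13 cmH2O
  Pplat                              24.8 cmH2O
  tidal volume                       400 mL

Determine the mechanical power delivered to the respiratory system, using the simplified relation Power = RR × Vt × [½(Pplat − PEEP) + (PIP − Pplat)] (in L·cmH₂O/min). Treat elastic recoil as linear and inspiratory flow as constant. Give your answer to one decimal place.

108.0

Per-breath work = Vt × [½(Pplat−PEEP) + (PIP−Pplat)] = 0.400 × [0.5×11.8 + 7.6] = 0.400 × 13.5 = 5.4 L·cmH2O.
Power = 20 × 5.4 = 108.0 L·cmH2O/min.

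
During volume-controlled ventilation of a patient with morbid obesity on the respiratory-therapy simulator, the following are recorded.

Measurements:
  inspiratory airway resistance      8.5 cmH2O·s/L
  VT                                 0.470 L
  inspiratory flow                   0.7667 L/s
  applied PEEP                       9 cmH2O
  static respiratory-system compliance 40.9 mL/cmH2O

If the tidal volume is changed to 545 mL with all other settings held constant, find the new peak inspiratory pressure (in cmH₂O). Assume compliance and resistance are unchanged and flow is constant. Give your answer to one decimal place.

PIP = Vt/C + R·V̇ + PEEP (constant-flow equation of motion).
Only the elastic term changes: ΔPIP = ΔVt / C = (545 − 470) / 40.9 = 1.834 cmH2O.
Original PIP = 470/40.9 + 8.5×0.7667 + 9 = 27.008 cmH2O; new PIP = 27.008 + (1.834) = 28.842 cmH2O.

28.8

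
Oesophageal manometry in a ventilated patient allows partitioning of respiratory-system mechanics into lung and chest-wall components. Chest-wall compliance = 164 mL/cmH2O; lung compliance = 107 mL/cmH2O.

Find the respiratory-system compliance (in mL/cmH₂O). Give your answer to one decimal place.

Lung and chest wall are elastances in series: 1/Crs = 1/CL + 1/Ccw.
1/Crs = 1/107 + 1/164 = 0.01544.
Crs = 64.767 mL/cmH2O.

64.8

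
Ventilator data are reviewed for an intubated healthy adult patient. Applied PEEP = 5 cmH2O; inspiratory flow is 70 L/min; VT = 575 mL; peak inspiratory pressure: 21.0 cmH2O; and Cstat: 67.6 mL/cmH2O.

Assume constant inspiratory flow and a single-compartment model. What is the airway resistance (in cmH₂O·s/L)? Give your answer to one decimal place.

6.4

Flow: 70 L/min ÷ 60 = 1.1667 L/s.
Equation of motion (constant flow): PIP = Vt/C + R·V̇ + PEEP.
R·V̇ = PIP − Vt/C − PEEP = 21.0 − 575/67.6 − 5 = 21.0 − 8.506 − 5 = 7.494 cmH2O.
R = 7.494 / 1.1667 = 6.423 cmH2O·s/L.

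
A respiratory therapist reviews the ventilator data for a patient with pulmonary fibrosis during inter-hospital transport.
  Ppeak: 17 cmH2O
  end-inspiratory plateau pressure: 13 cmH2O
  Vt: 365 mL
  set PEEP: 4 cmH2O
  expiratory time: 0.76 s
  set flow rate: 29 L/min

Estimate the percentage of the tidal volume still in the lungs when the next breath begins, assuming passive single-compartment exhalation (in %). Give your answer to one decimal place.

10.4

Flow: 29 L/min ÷ 60 = 0.4833 L/s.
R = (PIP − Pplat)/V̇ = (17 − 13) / 0.4833 = 4.0/0.4833 = 8.276 cmH2O·s/L.
C = Vt/(Pplat − PEEP) = 365.0 / (13 − 4) = 365.0/9.0 = 40.556 mL/cmH2O.
τ = R × C = 8.276 × 0.04056 L/cmH2O = 0.3357 s.
Fraction remaining at end-expiration = e^(−Te/τ) = e^(−0.76/0.3357) = 0.1039 → 10.39%.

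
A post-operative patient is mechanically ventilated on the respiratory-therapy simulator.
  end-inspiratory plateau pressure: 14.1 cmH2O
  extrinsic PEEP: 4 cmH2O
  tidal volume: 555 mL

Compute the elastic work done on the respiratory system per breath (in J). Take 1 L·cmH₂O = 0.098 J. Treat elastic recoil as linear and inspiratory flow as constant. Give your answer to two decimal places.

0.27

Elastic work ≈ ½ × (Pplat − PEEP) × Vt = 0.5 × (14.1 − 4) × 0.555 L = 0.5 × 10.1 × 0.555 = 2.803 L·cmH2O.
× 0.098 J/(L·cmH2O) → 0.2747 J.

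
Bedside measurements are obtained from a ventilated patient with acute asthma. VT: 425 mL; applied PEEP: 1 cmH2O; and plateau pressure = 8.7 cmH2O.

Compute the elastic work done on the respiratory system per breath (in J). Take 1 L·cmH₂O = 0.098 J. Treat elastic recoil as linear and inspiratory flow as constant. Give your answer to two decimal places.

0.16

Elastic work ≈ ½ × (Pplat − PEEP) × Vt = 0.5 × (8.7 − 1) × 0.425 L = 0.5 × 7.7 × 0.425 = 1.636 L·cmH2O.
× 0.098 J/(L·cmH2O) → 0.1603 J.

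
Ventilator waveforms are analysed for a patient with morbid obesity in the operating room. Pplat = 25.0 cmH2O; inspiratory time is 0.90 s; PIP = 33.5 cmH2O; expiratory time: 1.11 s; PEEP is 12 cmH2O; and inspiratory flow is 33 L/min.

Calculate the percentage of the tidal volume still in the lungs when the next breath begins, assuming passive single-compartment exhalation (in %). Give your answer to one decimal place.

Flow: 33 L/min ÷ 60 = 0.55 L/s.
Vt = flow × Ti = 0.55 L/s × 0.90 s × 1000 mL/L = 495.0 mL.
R = (PIP − Pplat)/V̇ = (33.5 − 25.0) / 0.55 = 8.5/0.55 = 15.455 cmH2O·s/L.
C = Vt/(Pplat − PEEP) = 495.0 / (25.0 − 12) = 495.0/13.0 = 38.077 mL/cmH2O.
τ = R × C = 15.455 × 0.03808 L/cmH2O = 0.5885 s.
Fraction remaining at end-expiration = e^(−Te/τ) = e^(−1.11/0.5885) = 0.1517 → 15.17%.

15.2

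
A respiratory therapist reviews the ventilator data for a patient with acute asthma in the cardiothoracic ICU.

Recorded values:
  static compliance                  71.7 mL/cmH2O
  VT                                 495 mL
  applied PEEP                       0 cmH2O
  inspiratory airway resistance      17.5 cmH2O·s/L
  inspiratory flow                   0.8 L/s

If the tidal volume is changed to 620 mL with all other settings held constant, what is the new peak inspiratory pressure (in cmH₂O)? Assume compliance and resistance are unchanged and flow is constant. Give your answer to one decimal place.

22.6

PIP = Vt/C + R·V̇ + PEEP (constant-flow equation of motion).
Only the elastic term changes: ΔPIP = ΔVt / C = (620 − 495) / 71.7 = 1.743 cmH2O.
Original PIP = 495/71.7 + 17.5×0.8 + 0 = 20.904 cmH2O; new PIP = 20.904 + (1.743) = 22.647 cmH2O.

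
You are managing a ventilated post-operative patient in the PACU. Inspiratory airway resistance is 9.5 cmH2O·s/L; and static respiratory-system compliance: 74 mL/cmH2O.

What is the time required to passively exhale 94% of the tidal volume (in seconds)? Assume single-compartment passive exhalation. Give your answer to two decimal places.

1.98

τ = R × C = 9.5 × 74 mL/cmH2O = 9.5 × 0.074 L/cmH2O = 0.703 s.
Exhaled fraction f = 1 − e^(−t/τ) → t = −τ·ln(1 − f) = −0.703·ln(0.06) = 1.978 s.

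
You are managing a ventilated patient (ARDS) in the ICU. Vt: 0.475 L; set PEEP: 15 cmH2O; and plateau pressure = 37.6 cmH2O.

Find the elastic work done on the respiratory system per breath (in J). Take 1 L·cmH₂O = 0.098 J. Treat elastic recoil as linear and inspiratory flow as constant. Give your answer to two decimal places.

Elastic work ≈ ½ × (Pplat − PEEP) × Vt = 0.5 × (37.6 − 15) × 0.475 L = 0.5 × 22.6 × 0.475 = 5.368 L·cmH2O.
× 0.098 J/(L·cmH2O) → 0.5261 J.

0.53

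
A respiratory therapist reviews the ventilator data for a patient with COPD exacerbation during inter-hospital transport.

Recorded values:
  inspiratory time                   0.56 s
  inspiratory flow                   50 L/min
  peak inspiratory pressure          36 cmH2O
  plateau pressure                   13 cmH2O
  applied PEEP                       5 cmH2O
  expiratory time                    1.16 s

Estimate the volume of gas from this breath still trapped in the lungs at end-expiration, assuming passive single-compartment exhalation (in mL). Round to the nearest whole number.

Flow: 50 L/min ÷ 60 = 0.8333 L/s.
Vt = flow × Ti = 0.8333 L/s × 0.56 s × 1000 mL/L = 466.65 mL.
R = (PIP − Pplat)/V̇ = (36 − 13) / 0.8333 = 23.0/0.8333 = 27.601 cmH2O·s/L.
C = Vt/(Pplat − PEEP) = 466.65 / (13 − 5) = 466.65/8.0 = 58.331 mL/cmH2O.
τ = R × C = 27.601 × 0.05833 L/cmH2O = 1.61 s.
Fraction remaining = e^(−Te/τ) = e^(−1.16/1.61) = 0.4865.
Trapped volume = 466.65 × 0.4865 = 227.03 mL.

227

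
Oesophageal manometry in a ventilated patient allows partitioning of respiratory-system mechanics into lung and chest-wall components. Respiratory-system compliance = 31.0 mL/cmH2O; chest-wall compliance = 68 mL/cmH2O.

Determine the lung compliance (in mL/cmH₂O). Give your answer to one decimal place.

1/CL = 1/Crs − 1/Ccw.
1/CL = 1/31.0 − 1/68 = 0.01755.
CL = 56.98 mL/cmH2O.

57.0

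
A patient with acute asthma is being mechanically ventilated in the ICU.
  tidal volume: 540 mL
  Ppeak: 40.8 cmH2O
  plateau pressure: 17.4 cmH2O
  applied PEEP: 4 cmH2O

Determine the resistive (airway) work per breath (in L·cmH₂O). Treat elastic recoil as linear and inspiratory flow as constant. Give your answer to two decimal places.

12.64

With constant inspiratory flow the resistive pressure is constant at PIP − Pplat = 40.8 − 17.4 = 23.4 cmH2O, so resistive work = 23.4 × 0.540 = 12.636 L·cmH2O.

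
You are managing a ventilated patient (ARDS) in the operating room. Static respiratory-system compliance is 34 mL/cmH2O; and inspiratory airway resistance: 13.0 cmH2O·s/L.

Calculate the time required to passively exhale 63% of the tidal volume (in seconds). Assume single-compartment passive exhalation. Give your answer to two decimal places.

0.44

τ = R × C = 13.0 × 34 mL/cmH2O = 13.0 × 0.034 L/cmH2O = 0.442 s.
Exhaled fraction f = 1 − e^(−t/τ) → t = −τ·ln(1 − f) = −0.442·ln(0.37) = 0.4395 s.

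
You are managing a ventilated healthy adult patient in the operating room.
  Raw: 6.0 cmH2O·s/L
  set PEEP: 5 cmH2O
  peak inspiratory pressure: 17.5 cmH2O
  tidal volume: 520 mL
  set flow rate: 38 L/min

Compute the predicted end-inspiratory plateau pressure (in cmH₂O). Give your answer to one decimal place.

Flow: 38 L/min ÷ 60 = 0.6333 L/s.
Pplat = PIP − Raw × flow = 17.5 − 6.0 × 0.6333 = 17.5 − 3.8 = 13.7 cmH2O.

13.7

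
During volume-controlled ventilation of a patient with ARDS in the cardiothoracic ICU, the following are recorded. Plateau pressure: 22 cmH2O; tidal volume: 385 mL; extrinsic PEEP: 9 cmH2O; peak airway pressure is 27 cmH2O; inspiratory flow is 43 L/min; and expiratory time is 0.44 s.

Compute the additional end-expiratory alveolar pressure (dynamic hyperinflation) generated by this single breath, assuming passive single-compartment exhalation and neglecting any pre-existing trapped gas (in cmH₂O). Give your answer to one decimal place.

Flow: 43 L/min ÷ 60 = 0.7167 L/s.
R = (PIP − Pplat)/V̇ = (27 − 22) / 0.7167 = 5.0/0.7167 = 6.976 cmH2O·s/L.
C = Vt/(Pplat − PEEP) = 385.0 / (22 − 9) = 385.0/13.0 = 29.615 mL/cmH2O.
τ = R × C = 6.976 × 0.02962 L/cmH2O = 0.2066 s.
Fraction remaining = e^(−Te/τ) = e^(−0.44/0.2066) = 0.1189; trapped volume = 385.0 × 0.1189 = 45.777 mL.
Additional alveolar pressure from trapping ≈ V_trapped / C = 45.777 / 29.615 = 1.546 cmH2O.

1.5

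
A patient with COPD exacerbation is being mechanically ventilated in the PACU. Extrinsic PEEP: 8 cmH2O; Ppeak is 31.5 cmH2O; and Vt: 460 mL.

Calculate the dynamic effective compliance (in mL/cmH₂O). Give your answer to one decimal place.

Dynamic compliance = Vt / (PIP − PEEP) = 460 / (31.5 − 8) = 460 / 23.5 = 19.574 mL/cmH2O.

19.6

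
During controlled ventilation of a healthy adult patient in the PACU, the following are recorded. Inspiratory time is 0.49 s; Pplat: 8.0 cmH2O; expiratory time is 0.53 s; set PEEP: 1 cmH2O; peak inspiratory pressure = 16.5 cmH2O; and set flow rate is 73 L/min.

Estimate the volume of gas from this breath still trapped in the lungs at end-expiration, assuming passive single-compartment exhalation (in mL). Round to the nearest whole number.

245

Flow: 73 L/min ÷ 60 = 1.2167 L/s.
Vt = flow × Ti = 1.2167 L/s × 0.49 s × 1000 mL/L = 596.18 mL.
R = (PIP − Pplat)/V̇ = (16.5 − 8.0) / 1.2167 = 8.5/1.2167 = 6.986 cmH2O·s/L.
C = Vt/(Pplat − PEEP) = 596.18 / (8.0 − 1) = 596.18/7.0 = 85.169 mL/cmH2O.
τ = R × C = 6.986 × 0.08517 L/cmH2O = 0.595 s.
Fraction remaining = e^(−Te/τ) = e^(−0.53/0.595) = 0.4103.
Trapped volume = 596.18 × 0.4103 = 244.61 mL.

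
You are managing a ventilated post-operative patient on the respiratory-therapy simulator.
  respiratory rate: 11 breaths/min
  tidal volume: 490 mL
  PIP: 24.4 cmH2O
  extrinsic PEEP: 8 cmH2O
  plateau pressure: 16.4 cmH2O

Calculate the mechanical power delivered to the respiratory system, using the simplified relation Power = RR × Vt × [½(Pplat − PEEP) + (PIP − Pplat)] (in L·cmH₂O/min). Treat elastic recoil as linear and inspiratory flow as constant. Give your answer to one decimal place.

65.8

Per-breath work = Vt × [½(Pplat−PEEP) + (PIP−Pplat)] = 0.490 × [0.5×8.4 + 8.0] = 0.490 × 12.2 = 5.978 L·cmH2O.
Power = 11 × 5.978 = 65.758 L·cmH2O/min.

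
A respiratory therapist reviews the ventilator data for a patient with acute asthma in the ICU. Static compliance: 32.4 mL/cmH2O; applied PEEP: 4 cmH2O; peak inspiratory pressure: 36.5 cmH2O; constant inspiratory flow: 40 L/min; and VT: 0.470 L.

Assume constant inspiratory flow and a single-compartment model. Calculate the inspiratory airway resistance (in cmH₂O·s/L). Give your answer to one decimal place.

27.0

Flow: 40 L/min ÷ 60 = 0.6667 L/s.
Equation of motion (constant flow): PIP = Vt/C + R·V̇ + PEEP.
R·V̇ = PIP − Vt/C − PEEP = 36.5 − 470/32.4 − 4 = 36.5 − 14.506 − 4 = 17.994 cmH2O.
R = 17.994 / 0.6667 = 26.99 cmH2O·s/L.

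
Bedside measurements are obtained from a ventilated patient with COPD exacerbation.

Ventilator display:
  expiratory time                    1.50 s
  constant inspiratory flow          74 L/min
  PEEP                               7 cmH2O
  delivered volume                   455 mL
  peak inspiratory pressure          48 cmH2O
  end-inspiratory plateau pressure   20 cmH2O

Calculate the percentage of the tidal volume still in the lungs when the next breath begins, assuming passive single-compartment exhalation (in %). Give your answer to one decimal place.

15.1

Flow: 74 L/min ÷ 60 = 1.2333 L/s.
R = (PIP − Pplat)/V̇ = (48 − 20) / 1.2333 = 28.0/1.2333 = 22.703 cmH2O·s/L.
C = Vt/(Pplat − PEEP) = 455.0 / (20 − 7) = 455.0/13.0 = 35.0 mL/cmH2O.
τ = R × C = 22.703 × 0.035 L/cmH2O = 0.7946 s.
Fraction remaining at end-expiration = e^(−Te/τ) = e^(−1.50/0.7946) = 0.1514 → 15.14%.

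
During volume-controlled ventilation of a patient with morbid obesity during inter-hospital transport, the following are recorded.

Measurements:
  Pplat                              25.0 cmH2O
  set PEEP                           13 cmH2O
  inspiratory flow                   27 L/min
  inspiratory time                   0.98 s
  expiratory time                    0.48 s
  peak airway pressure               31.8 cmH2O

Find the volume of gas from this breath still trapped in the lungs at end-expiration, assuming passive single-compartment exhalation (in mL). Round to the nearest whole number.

Flow: 27 L/min ÷ 60 = 0.45 L/s.
Vt = flow × Ti = 0.45 L/s × 0.98 s × 1000 mL/L = 441.0 mL.
R = (PIP − Pplat)/V̇ = (31.8 − 25.0) / 0.45 = 6.8/0.45 = 15.111 cmH2O·s/L.
C = Vt/(Pplat − PEEP) = 441.0 / (25.0 − 13) = 441.0/12.0 = 36.75 mL/cmH2O.
τ = R × C = 15.111 × 0.03675 L/cmH2O = 0.5553 s.
Fraction remaining = e^(−Te/τ) = e^(−0.48/0.5553) = 0.4213.
Trapped volume = 441.0 × 0.4213 = 185.79 mL.

186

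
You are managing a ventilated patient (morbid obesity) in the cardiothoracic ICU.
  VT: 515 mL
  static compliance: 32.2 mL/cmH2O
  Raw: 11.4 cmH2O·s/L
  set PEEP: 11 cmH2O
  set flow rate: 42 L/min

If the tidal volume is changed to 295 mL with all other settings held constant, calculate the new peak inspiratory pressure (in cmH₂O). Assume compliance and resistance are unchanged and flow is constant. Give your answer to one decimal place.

28.1

Flow: 42 L/min ÷ 60 = 0.7 L/s.
PIP = Vt/C + R·V̇ + PEEP (constant-flow equation of motion).
Only the elastic term changes: ΔPIP = ΔVt / C = (295 − 515) / 32.2 = -6.832 cmH2O.
Original PIP = 515/32.2 + 11.4×0.7 + 11 = 34.974 cmH2O; new PIP = 34.974 + (-6.832) = 28.142 cmH2O.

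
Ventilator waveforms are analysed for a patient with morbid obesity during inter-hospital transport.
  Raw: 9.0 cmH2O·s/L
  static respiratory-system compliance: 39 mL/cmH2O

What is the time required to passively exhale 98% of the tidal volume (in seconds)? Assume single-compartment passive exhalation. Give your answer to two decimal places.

1.37

τ = R × C = 9.0 × 39 mL/cmH2O = 9.0 × 0.039 L/cmH2O = 0.351 s.
Exhaled fraction f = 1 − e^(−t/τ) → t = −τ·ln(1 − f) = −0.351·ln(0.02) = 1.373 s.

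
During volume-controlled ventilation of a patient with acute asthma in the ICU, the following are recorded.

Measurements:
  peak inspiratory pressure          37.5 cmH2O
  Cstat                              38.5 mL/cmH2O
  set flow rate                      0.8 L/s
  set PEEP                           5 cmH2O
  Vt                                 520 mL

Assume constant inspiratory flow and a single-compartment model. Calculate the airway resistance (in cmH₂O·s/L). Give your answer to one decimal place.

Equation of motion (constant flow): PIP = Vt/C + R·V̇ + PEEP.
R·V̇ = PIP − Vt/C − PEEP = 37.5 − 520/38.5 − 5 = 37.5 − 13.506 − 5 = 18.994 cmH2O.
R = 18.994 / 0.8 = 23.743 cmH2O·s/L.

23.7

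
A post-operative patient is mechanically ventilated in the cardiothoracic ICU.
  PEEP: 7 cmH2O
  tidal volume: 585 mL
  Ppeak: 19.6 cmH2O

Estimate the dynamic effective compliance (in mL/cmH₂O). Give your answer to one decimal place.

46.4

Dynamic compliance = Vt / (PIP − PEEP) = 585 / (19.6 − 7) = 585 / 12.6 = 46.429 mL/cmH2O.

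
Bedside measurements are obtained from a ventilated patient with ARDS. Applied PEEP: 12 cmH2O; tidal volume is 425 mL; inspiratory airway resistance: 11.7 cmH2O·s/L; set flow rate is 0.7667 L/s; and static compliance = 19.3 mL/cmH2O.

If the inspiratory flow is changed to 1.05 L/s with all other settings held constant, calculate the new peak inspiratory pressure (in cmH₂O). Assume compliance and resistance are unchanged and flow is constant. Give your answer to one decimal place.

PIP = Vt/C + R·V̇ + PEEP (constant-flow equation of motion).
Only the resistive term changes: ΔPIP = R × ΔV̇ = 11.7 × (1.05 − 0.7667) = 11.7 × 0.2833 = 3.315 cmH2O.
Original PIP = 425/19.3 + 11.7×0.7667 + 12 = 42.991 cmH2O; new PIP = 42.991 + (3.315) = 46.306 cmH2O.

46.3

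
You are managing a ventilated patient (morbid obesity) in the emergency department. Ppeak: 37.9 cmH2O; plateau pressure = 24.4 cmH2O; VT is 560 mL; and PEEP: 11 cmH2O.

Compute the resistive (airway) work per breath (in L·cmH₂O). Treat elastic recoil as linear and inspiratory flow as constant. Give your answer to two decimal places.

7.56

With constant inspiratory flow the resistive pressure is constant at PIP − Pplat = 37.9 − 24.4 = 13.5 cmH2O, so resistive work = 13.5 × 0.560 = 7.56 L·cmH2O.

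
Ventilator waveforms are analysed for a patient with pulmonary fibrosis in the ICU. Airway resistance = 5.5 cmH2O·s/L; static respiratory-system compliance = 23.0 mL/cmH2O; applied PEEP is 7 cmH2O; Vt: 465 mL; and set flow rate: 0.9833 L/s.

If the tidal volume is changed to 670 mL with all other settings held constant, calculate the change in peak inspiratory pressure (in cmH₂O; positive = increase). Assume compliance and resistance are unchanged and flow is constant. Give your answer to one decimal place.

PIP = Vt/C + R·V̇ + PEEP (constant-flow equation of motion).
Only the elastic term changes: ΔPIP = ΔVt / C = (670 − 465) / 23.0 = 8.913 cmH2O.

8.9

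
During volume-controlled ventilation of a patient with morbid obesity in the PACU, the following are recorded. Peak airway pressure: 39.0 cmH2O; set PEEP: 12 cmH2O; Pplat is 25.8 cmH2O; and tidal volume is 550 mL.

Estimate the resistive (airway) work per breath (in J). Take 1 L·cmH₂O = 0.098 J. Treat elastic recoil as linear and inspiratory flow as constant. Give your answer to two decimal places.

With constant inspiratory flow the resistive pressure is constant at PIP − Pplat = 39.0 − 25.8 = 13.2 cmH2O, so resistive work = 13.2 × 0.550 = 7.26 L·cmH2O.
× 0.098 J/(L·cmH2O) → 0.7115 J.

0.71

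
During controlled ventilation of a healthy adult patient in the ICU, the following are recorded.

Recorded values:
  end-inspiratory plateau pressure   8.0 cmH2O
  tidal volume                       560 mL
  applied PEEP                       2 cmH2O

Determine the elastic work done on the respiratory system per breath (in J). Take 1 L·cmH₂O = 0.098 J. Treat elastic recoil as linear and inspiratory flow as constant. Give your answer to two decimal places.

Elastic work ≈ ½ × (Pplat − PEEP) × Vt = 0.5 × (8.0 − 2) × 0.560 L = 0.5 × 6.0 × 0.560 = 1.68 L·cmH2O.
× 0.098 J/(L·cmH2O) → 0.1646 J.

0.16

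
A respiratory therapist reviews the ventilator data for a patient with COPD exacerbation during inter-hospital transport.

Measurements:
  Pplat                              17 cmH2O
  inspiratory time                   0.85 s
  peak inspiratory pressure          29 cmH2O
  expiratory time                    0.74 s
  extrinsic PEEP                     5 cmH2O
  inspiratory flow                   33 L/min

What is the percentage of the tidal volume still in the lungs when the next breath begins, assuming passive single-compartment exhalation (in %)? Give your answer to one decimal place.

Flow: 33 L/min ÷ 60 = 0.55 L/s.
Vt = flow × Ti = 0.55 L/s × 0.85 s × 1000 mL/L = 467.5 mL.
R = (PIP − Pplat)/V̇ = (29 − 17) / 0.55 = 12.0/0.55 = 21.818 cmH2O·s/L.
C = Vt/(Pplat − PEEP) = 467.5 / (17 − 5) = 467.5/12.0 = 38.958 mL/cmH2O.
τ = R × C = 21.818 × 0.03896 L/cmH2O = 0.85 s.
Fraction remaining at end-expiration = e^(−Te/τ) = e^(−0.74/0.85) = 0.4187 → 41.87%.

41.9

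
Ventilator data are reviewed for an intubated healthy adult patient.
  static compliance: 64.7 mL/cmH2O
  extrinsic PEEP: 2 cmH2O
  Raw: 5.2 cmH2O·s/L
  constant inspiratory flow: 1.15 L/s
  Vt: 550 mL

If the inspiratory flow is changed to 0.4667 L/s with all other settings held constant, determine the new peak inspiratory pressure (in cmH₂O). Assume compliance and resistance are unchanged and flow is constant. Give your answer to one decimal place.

PIP = Vt/C + R·V̇ + PEEP (constant-flow equation of motion).
Only the resistive term changes: ΔPIP = R × ΔV̇ = 5.2 × (0.4667 − 1.15) = 5.2 × -0.6833 = -3.553 cmH2O.
Original PIP = 550/64.7 + 5.2×1.15 + 2 = 16.481 cmH2O; new PIP = 16.481 + (-3.553) = 12.928 cmH2O.

12.9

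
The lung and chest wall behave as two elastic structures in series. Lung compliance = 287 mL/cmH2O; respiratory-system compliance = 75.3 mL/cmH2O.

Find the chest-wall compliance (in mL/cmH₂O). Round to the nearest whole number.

1/Ccw = 1/Crs − 1/CL.
1/Ccw = 1/75.3 − 1/287 = 0.009796.
Ccw = 102.08 mL/cmH2O.

102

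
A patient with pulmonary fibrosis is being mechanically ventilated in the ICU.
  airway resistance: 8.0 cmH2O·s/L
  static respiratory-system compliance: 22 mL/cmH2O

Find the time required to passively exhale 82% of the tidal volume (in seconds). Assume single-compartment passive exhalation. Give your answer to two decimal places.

0.30

τ = R × C = 8.0 × 22 mL/cmH2O = 8.0 × 0.022 L/cmH2O = 0.176 s.
Exhaled fraction f = 1 − e^(−t/τ) → t = −τ·ln(1 − f) = −0.176·ln(0.18) = 0.3018 s.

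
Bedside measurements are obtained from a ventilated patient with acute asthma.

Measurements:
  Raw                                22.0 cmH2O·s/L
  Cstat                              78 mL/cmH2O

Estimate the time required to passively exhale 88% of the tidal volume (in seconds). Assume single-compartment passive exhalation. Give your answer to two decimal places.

3.64

τ = R × C = 22.0 × 78 mL/cmH2O = 22.0 × 0.078 L/cmH2O = 1.716 s.
Exhaled fraction f = 1 − e^(−t/τ) → t = −τ·ln(1 − f) = −1.716·ln(0.12) = 3.638 s.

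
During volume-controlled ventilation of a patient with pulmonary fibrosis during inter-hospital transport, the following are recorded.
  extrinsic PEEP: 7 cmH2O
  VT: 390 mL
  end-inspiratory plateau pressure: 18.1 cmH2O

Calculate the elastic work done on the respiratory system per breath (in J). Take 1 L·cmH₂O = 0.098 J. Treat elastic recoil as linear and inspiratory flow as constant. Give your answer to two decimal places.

0.21

Elastic work ≈ ½ × (Pplat − PEEP) × Vt = 0.5 × (18.1 − 7) × 0.390 L = 0.5 × 11.1 × 0.390 = 2.165 L·cmH2O.
× 0.098 J/(L·cmH2O) → 0.2122 J.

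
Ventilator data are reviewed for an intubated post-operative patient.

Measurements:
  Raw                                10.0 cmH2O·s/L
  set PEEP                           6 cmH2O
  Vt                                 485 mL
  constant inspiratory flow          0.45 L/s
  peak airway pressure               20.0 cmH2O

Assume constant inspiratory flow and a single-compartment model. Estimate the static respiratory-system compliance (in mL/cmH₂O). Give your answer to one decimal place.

51.1

Equation of motion (constant flow): PIP = Vt/C + R·V̇ + PEEP.
Vt/C = PIP − R·V̇ − PEEP = 20.0 − 10.0×0.45 − 6 = 20.0 − 4.5 − 6 = 9.5 cmH2O.
C = Vt / 9.5 = 485 / 9.5 = 51.053 mL/cmH2O.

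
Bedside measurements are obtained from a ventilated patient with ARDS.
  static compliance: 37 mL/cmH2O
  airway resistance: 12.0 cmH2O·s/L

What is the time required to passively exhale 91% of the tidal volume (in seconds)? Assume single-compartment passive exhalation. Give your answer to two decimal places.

1.07

τ = R × C = 12.0 × 37 mL/cmH2O = 12.0 × 0.037 L/cmH2O = 0.444 s.
Exhaled fraction f = 1 − e^(−t/τ) → t = −τ·ln(1 − f) = −0.444·ln(0.09) = 1.069 s.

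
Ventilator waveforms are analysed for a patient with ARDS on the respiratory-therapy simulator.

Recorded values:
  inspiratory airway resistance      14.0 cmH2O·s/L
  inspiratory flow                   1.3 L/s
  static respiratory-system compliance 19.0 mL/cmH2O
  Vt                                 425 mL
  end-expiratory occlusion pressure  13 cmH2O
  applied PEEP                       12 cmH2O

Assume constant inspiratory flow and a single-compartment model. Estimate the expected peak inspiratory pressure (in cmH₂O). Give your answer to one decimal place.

Total PEEP = 13 cmH2O (set 12 + intrinsic 1); this is the baseline alveolar pressure.
Equation of motion (constant flow): PIP = Vt/C + R·V̇ + PEEP.
PIP = 425/19.0 + 14.0×1.3 + 13 = 22.368 + 18.2 + 13 = 53.568 cmH2O.

53.6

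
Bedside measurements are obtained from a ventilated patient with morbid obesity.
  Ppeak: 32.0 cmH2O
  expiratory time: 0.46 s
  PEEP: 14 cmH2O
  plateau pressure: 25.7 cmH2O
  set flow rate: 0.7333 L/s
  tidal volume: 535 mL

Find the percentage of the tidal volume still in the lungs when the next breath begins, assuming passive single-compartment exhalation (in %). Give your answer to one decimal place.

31.0

R = (PIP − Pplat)/V̇ = (32.0 − 25.7) / 0.7333 = 6.3/0.7333 = 8.591 cmH2O·s/L.
C = Vt/(Pplat − PEEP) = 535.0 / (25.7 − 14) = 535.0/11.7 = 45.726 mL/cmH2O.
τ = R × C = 8.591 × 0.04573 L/cmH2O = 0.3929 s.
Fraction remaining at end-expiration = e^(−Te/τ) = e^(−0.46/0.3929) = 0.3101 → 31.01%.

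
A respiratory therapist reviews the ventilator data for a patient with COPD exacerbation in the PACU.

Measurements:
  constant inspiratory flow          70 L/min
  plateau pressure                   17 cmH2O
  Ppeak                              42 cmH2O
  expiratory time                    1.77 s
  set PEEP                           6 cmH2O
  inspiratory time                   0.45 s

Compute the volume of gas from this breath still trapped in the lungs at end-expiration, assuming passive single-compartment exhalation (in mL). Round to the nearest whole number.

Flow: 70 L/min ÷ 60 = 1.1667 L/s.
Vt = flow × Ti = 1.1667 L/s × 0.45 s × 1000 mL/L = 525.02 mL.
R = (PIP − Pplat)/V̇ = (42 − 17) / 1.1667 = 25.0/1.1667 = 21.428 cmH2O·s/L.
C = Vt/(Pplat − PEEP) = 525.02 / (17 − 6) = 525.02/11.0 = 47.729 mL/cmH2O.
τ = R × C = 21.428 × 0.04773 L/cmH2O = 1.023 s.
Fraction remaining = e^(−Te/τ) = e^(−1.77/1.023) = 0.1772.
Trapped volume = 525.02 × 0.1772 = 93.034 mL.

93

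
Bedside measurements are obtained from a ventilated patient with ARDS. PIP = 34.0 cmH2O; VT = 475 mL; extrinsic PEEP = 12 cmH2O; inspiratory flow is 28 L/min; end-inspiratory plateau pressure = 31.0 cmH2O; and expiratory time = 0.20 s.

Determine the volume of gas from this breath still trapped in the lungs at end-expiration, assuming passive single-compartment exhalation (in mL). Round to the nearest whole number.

137

Flow: 28 L/min ÷ 60 = 0.4667 L/s.
R = (PIP − Pplat)/V̇ = (34.0 − 31.0) / 0.4667 = 3.0/0.4667 = 6.428 cmH2O·s/L.
C = Vt/(Pplat − PEEP) = 475.0 / (31.0 − 12) = 475.0/19.0 = 25.0 mL/cmH2O.
τ = R × C = 6.428 × 0.025 L/cmH2O = 0.1607 s.
Fraction remaining = e^(−Te/τ) = e^(−0.20/0.1607) = 0.2881.
Trapped volume = 475.0 × 0.2881 = 136.85 mL.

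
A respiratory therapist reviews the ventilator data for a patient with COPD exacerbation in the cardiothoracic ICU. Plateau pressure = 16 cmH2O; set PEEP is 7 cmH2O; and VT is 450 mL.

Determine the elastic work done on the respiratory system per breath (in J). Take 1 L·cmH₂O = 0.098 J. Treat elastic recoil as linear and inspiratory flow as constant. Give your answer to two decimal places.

Elastic work ≈ ½ × (Pplat − PEEP) × Vt = 0.5 × (16 − 7) × 0.450 L = 0.5 × 9.0 × 0.450 = 2.025 L·cmH2O.
× 0.098 J/(L·cmH2O) → 0.1985 J.

0.20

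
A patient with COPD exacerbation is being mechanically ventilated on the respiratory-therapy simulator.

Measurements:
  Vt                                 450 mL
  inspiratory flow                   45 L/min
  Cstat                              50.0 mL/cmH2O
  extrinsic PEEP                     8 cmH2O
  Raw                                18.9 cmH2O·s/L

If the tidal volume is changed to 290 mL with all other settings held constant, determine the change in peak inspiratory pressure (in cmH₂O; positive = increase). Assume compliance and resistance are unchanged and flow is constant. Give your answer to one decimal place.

-3.2

PIP = Vt/C + R·V̇ + PEEP (constant-flow equation of motion).
Only the elastic term changes: ΔPIP = ΔVt / C = (290 − 450) / 50.0 = -3.2 cmH2O.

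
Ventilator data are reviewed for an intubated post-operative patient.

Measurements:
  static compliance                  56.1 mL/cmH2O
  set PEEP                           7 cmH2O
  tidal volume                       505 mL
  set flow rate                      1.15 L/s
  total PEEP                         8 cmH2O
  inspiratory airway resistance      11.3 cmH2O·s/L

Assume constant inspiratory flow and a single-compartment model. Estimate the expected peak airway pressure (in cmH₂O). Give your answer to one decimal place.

30.0

Total PEEP = 8 cmH2O (set 7 + intrinsic 1); this is the baseline alveolar pressure.
Equation of motion (constant flow): PIP = Vt/C + R·V̇ + PEEP.
PIP = 505/56.1 + 11.3×1.15 + 8 = 9.002 + 12.995 + 8 = 29.997 cmH2O.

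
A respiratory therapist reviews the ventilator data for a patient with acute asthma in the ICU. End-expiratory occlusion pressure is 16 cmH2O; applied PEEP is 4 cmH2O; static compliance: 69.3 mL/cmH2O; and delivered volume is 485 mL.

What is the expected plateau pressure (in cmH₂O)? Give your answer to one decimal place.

23.0

End-expiratory occlusion gives total PEEP = 16 cmH2O (intrinsic PEEP = 16 − 4 = 12). Use total PEEP for the elastic gradient.
Pplat = PEEPtotal + Vt / Cstat = 16 + 485 / 69.3 = 16 + 6.999 = 22.999 cmH2O.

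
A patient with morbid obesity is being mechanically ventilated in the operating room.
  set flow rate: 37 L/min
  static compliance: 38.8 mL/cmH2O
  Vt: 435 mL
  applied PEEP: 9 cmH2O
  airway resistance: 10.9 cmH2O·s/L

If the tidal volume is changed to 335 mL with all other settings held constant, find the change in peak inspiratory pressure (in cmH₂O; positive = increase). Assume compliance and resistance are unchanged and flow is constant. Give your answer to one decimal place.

PIP = Vt/C + R·V̇ + PEEP (constant-flow equation of motion).
Only the elastic term changes: ΔPIP = ΔVt / C = (335 − 435) / 38.8 = -2.577 cmH2O.

-2.6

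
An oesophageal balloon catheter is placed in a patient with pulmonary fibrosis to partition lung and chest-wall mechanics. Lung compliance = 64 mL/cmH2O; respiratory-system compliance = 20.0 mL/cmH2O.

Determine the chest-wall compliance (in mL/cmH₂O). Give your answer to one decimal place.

29.1

1/Ccw = 1/Crs − 1/CL.
1/Ccw = 1/20.0 − 1/64 = 0.03438.
Ccw = 29.087 mL/cmH2O.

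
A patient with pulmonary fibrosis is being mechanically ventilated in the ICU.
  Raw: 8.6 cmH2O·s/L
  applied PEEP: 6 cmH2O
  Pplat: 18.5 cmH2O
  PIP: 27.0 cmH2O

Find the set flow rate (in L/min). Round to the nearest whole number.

flow = (PIP − Pplat) / Raw = (27.0 − 18.5) / 8.6 = 0.9884 L/s × 60 = 59.304 L/min.

59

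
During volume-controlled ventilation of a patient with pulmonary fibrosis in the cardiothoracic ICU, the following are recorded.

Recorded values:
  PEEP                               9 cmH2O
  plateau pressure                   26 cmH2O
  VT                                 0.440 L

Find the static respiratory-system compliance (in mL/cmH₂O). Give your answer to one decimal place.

Cstat = Vt / (Pplat − PEEP) = 440 / (26 − 9) = 440 / 17.0 = 25.882 mL/cmH2O.

25.9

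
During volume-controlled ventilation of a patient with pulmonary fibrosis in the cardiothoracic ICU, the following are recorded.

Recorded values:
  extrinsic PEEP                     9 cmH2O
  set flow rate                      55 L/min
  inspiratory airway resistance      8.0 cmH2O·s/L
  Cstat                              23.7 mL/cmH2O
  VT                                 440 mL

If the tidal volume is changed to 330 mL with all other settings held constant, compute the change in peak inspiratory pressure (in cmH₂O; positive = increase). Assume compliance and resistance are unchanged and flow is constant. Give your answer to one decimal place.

-4.6

PIP = Vt/C + R·V̇ + PEEP (constant-flow equation of motion).
Only the elastic term changes: ΔPIP = ΔVt / C = (330 − 440) / 23.7 = -4.641 cmH2O.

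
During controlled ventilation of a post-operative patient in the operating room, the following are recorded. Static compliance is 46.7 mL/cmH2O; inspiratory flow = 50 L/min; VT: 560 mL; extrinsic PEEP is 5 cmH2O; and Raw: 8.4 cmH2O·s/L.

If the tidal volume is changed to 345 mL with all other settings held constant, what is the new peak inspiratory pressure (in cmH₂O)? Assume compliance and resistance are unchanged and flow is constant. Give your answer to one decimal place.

Flow: 50 L/min ÷ 60 = 0.8333 L/s.
PIP = Vt/C + R·V̇ + PEEP (constant-flow equation of motion).
Only the elastic term changes: ΔPIP = ΔVt / C = (345 − 560) / 46.7 = -4.604 cmH2O.
Original PIP = 560/46.7 + 8.4×0.8333 + 5 = 23.991 cmH2O; new PIP = 23.991 + (-4.604) = 19.387 cmH2O.

19.4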